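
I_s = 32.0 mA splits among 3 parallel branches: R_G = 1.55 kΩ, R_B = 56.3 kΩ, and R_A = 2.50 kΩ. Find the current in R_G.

Conductances: ΣG = 1/1.55 + 1/56.3 + 1/2.50 = 1.063 (1/kΩ).
Current divider: I(R_G) = I_s · G_k/ΣG = 32.0 × (0.6452/1.063) = 32.0 × 0.6070 = 19.42 mA.

I ≈ 19.4 mA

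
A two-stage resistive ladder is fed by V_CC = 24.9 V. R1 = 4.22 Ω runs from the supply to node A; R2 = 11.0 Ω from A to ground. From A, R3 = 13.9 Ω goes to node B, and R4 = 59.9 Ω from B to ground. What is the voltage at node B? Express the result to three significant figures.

V_B ≈ 14.0 V

Looking into the second stage from A: R3 + R4 = 73.80 Ω appears in parallel with R2.
Effective lower resistance at A: R2 ‖ 73.80 = 9.573 Ω.
First divider: V_A = V_CC · 9.573/(4.22 + 9.573) = 17.28 V.
V_B = V_A × 0.8117 = 14.03 V.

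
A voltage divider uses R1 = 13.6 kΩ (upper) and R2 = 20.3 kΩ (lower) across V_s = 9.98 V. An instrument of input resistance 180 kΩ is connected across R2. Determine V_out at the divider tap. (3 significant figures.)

First combine the lower leg with the load: R2 ‖ R_L = 18.24 kΩ.
Now apply the divider: V_out = 9.98 × 0.5729 = 5.718 V.
(Unloaded it would be 5.98 V; the load pulls it down.)

V_out ≈ 5.72 V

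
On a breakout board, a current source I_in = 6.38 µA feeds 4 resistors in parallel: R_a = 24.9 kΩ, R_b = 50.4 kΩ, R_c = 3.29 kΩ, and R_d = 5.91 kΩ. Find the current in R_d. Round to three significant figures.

Total conductance ΣG = 1/24.9 + 1/50.4 + 1/3.29 + 1/5.91 = 0.5332 (units of 1/kΩ).
By the current-divider rule, I = I_in · G_k/ΣG = 6.38 × 0.3174 = 2.025 µA.

I ≈ 2.02 µA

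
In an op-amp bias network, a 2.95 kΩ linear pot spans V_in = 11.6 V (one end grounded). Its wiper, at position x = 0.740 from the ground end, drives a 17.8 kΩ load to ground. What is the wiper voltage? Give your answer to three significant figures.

V_out ≈ 8.32 V

Lower segment x·R_p = 2.183 kΩ; upper segment (1−x)·R_p = 0.7670 kΩ.
(x·R_p) ‖ R_L = 1.945 kΩ.
V_out = 11.6 × 1.945/(0.7670 + 1.945) = 8.319 V.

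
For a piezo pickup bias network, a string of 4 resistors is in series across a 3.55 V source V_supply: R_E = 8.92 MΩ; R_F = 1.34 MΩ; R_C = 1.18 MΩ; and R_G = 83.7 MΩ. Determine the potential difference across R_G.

Series total: ΣR = 8.92 + 1.34 + 1.18 + 83.7 = 95.14 MΩ.
By the voltage-divider rule, V = 3.55 × 83.70/95.14 = 3.123 V.

V ≈ 3.12 V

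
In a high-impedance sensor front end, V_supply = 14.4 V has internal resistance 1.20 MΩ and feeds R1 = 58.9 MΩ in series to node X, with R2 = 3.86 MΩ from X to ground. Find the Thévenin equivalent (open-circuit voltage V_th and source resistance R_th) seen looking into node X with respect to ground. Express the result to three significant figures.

V_th ≈ 0.869 V, R_th ≈ 3.63 MΩ

R1' = 1.20 + 58.9 = 60.10 MΩ (source resistance + R1).
Open-circuit (no load on X): V_th = V_supply · R2/(R1' + R2) = 14.4 × 3.86/(60.10 + 3.86) = 0.8690 V.
With V_supply suppressed (replaced by a short), R_th = R1' ‖ R2 = (60.10 × 3.86)/(60.10 + 3.86) = 3.627 MΩ.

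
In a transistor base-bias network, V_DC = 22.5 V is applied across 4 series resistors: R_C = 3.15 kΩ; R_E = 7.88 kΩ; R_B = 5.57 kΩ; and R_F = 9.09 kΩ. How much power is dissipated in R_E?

The common current is I = 22.5/25.69 = 0.8758 mA.
P(R_E) = I²·R_E = (0.8758)² × 7.88 = 6.045 mW.

P ≈ 6.04 mW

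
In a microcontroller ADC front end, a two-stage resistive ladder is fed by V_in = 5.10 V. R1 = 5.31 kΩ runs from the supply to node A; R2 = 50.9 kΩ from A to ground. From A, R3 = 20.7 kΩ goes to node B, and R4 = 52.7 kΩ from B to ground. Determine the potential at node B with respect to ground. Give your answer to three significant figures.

V_B ≈ 3.11 V

Node A sees R2 in parallel with the series input of stage 2, R3 + R4 = 73.40 kΩ.
Effective lower resistance at A: R2 ‖ 73.40 = 30.06 kΩ.
V_A = 5.10 × 30.06/(5.31 + 30.06) = 4.334 V.
Stage 2 is unloaded, so V_B = V_A · R4/(R3+R4) = 4.334 × 52.7/73.40 = 3.112 V.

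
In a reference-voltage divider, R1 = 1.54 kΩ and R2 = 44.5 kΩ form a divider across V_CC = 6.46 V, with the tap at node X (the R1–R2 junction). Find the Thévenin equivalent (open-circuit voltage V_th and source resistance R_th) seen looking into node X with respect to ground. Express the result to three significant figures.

V_th ≈ 6.24 V, R_th ≈ 1.49 kΩ

With X open, the divider is unloaded: V_th = 6.46 × 44.5/46.04 = 6.244 V.
Zeroing V_CC shorts the top of R1 to ground, so R_th = R1 ‖ R2 = 1.488 kΩ.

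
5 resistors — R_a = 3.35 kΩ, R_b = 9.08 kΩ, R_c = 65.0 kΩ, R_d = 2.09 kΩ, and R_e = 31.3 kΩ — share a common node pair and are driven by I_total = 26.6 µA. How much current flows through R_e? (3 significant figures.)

I ≈ 0.909 µA

Conductances: ΣG = 1/3.35 + 1/9.08 + 1/65.0 + 1/2.09 + 1/31.3 = 0.9344 (1/kΩ).
R_e takes the fraction G_k/ΣG = 0.03195/0.9344 = 0.03419, so I = 26.6 × 0.03419 = 0.9095 µA.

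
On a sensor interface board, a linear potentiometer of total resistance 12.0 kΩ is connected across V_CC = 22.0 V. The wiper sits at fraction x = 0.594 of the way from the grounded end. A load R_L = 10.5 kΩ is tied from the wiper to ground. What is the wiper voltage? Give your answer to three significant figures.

Split the track: R_lower = x·R_p = 7.128 kΩ, R_upper = (1−x)·R_p = 4.872 kΩ.
(x·R_p) ‖ R_L = 4.246 kΩ.
Then V_out = V_CC · 4.246/(4.872 + 4.246) = 10.24 V.
(Unloaded: V_out = x·V_CC = 13.1 V.)

V_out ≈ 10.2 V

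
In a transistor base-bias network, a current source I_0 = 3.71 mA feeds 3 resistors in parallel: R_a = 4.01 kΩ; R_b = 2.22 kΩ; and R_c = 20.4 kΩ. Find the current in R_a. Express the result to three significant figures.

Total conductance ΣG = 1/4.01 + 1/2.22 + 1/20.4 = 0.7488 (units of 1/kΩ).
R_a takes the fraction G_k/ΣG = 0.2494/0.7488 = 0.3330, so I = 3.71 × 0.3330 = 1.235 mA.

I ≈ 1.24 mA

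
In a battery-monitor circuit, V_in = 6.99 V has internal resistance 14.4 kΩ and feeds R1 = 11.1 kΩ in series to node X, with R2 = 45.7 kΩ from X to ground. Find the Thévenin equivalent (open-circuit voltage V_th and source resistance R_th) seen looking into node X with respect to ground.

V_th ≈ 4.49 V, R_th ≈ 16.4 kΩ

R1' = 14.4 + 11.1 = 25.50 kΩ (source resistance + R1).
V_th is the unloaded tap voltage: V_in · R2/(R1'+R2) = 6.99 × 0.6419 = 4.487 V.
Zeroing V_in shorts the top of R1' to ground, so R_th = R1' ‖ R2 = 16.37 kΩ.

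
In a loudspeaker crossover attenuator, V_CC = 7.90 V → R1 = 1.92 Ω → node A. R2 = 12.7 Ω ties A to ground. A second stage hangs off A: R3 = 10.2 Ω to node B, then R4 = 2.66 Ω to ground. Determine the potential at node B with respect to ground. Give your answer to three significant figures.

V_B ≈ 1.26 V

The second stage (R3 + R4 = 12.86 Ω) loads node A in parallel with R2.
Effective lower resistance at A: R2 ‖ 12.86 = 6.390 Ω.
V_A = 7.90 × 6.390/(1.92 + 6.390) = 6.075 V.
Then the unloaded second divider: V_B = V_A × R4/(R3+R4) = 6.075 × 0.2068 = 1.257 V.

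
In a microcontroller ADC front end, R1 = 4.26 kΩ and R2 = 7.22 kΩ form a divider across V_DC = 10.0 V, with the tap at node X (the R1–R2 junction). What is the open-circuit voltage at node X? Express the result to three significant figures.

With X open, the divider is unloaded: V_th = 10.0 × 7.22/11.48 = 6.289 V.

V_th ≈ 6.29 V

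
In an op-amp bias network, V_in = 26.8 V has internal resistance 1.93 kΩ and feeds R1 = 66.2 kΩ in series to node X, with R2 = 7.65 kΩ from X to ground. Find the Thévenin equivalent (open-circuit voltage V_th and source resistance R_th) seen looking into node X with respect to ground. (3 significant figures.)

R1' = 1.93 + 66.2 = 68.13 kΩ (source resistance + R1).
V_th is the unloaded tap voltage: V_in · R2/(R1'+R2) = 26.8 × 0.1010 = 2.705 V.
Looking into X with the source shorted: R_th = R1'·R2/(R1'+R2) = 68.13 × 7.65/75.78 = 6.878 kΩ.

V_th ≈ 2.71 V, R_th ≈ 6.88 kΩ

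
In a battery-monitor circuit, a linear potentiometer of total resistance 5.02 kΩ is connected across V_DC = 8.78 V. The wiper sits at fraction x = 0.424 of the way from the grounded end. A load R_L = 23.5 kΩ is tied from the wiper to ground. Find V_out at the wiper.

V_out ≈ 3.54 V

Lower segment x·R_p = 2.128 kΩ; upper segment (1−x)·R_p = 2.892 kΩ.
R_L loads the lower segment: effective lower R = 1.952 kΩ.
V_out = 8.78 × 1.952/(2.892 + 1.952) = 3.538 V.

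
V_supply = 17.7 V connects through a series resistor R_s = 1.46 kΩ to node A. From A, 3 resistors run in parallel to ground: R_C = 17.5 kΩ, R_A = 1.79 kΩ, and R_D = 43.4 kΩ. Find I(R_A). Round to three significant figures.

I ≈ 5.12 mA

Parallel bank: R_p = 1/(1/17.5 + 1/1.79 + 1/43.4) = 1.565 kΩ.
Node voltage V_A = V_supply · R_p/(R_s + R_p) = 17.7 × 0.5174 = 9.158 V.
Branch current I = V_A/R_A = 9.158/1.79 = 5.116 mA.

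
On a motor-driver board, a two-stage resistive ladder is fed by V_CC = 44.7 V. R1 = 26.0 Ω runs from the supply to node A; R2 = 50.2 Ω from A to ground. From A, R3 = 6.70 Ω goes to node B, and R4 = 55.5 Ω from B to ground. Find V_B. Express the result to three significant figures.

V_B ≈ 20.6 V

Looking into the second stage from A: R3 + R4 = 62.20 Ω appears in parallel with R2.
Effective lower resistance at A: R2 ‖ 62.20 = 27.78 Ω.
So V_A = 44.7 × 0.5165 = 23.09 V.
V_B = V_A × 0.8923 = 20.60 V.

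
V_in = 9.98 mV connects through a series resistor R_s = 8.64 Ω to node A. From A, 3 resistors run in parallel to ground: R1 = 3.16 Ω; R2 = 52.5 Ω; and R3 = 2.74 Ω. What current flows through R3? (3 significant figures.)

Parallel bank: R_p = 1/(1/3.16 + 1/52.5 + 1/2.74) = 1.428 Ω.
V_A = 9.98 × 1.428/10.07 = 1.415 mV.
Branch current I = V_A/R3 = 1.415/2.74 = 0.5165 mA.
(Equivalently: I_total = 0.9913 mA, then current-divider fraction G_k/ΣG = 0.5210.)

I ≈ 0.516 mA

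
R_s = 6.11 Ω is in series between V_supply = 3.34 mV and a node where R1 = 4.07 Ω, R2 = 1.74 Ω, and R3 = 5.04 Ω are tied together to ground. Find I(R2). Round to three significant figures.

I ≈ 0.266 mA

Combine the parallel branches: R_p = (1/4.07 + 1/1.74 + 1/5.04)⁻¹ = 0.9815 Ω.
Node voltage V_A = V_supply · R_p/(R_s + R_p) = 3.34 × 0.1384 = 0.4623 mV.
I(R2) = V_A / R2 = 0.4623/1.74 = 0.2657 mA.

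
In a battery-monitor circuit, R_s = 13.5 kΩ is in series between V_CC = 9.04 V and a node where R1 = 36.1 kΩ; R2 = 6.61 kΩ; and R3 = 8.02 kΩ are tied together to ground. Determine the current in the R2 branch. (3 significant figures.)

Parallel bank: R_p = 1/(1/36.1 + 1/6.61 + 1/8.02) = 3.293 kΩ.
Node voltage V_A = V_CC · R_p/(R_s + R_p) = 9.04 × 0.1961 = 1.773 V.
I(R2) = V_A / R2 = 1.773/6.61 = 0.2682 mA.
(Check via current divider: I_total = 0.5383 mA; share G_k/ΣG = 0.4982 → same result.)

I ≈ 0.268 mA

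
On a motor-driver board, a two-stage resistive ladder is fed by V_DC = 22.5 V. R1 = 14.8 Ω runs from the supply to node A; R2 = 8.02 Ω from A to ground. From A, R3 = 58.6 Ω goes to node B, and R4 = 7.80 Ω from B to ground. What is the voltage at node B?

Looking into the second stage from A: R3 + R4 = 66.40 Ω appears in parallel with R2.
Effective lower resistance at A: R2 ‖ 66.40 = 7.156 Ω.
First divider: V_A = V_DC · 7.156/(14.8 + 7.156) = 7.333 V.
V_B = V_A × 0.1175 = 0.8614 V.

V_B ≈ 0.861 V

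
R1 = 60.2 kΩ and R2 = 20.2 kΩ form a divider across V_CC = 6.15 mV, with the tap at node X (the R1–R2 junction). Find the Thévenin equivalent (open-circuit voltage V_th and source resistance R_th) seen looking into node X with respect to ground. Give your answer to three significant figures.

V_th is the unloaded tap voltage: V_CC · R2/(R1+R2) = 6.15 × 0.2512 = 1.545 mV.
Looking into X with the source shorted: R_th = R1·R2/(R1+R2) = 60.20 × 20.2/80.40 = 15.12 kΩ.

V_th ≈ 1.55 mV, R_th ≈ 15.1 kΩ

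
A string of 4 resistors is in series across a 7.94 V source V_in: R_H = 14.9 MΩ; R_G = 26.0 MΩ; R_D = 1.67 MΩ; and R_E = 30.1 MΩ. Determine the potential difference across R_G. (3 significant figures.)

V ≈ 2.84 V

Total series resistance ΣR = 14.9 + 26.0 + 1.67 + 30.1 = 72.67 MΩ.
V = V_in · R/ΣR = 7.94 × 0.3578 = 2.841 V.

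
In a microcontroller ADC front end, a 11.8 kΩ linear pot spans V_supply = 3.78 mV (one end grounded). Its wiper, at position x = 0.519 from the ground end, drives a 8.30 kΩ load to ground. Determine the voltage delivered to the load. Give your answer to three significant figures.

Split the track: R_lower = x·R_p = 6.124 kΩ, R_upper = (1−x)·R_p = 5.676 kΩ.
R_L loads the lower segment: effective lower R = 3.524 kΩ.
Loaded-divider output: V_out = 3.78 × 0.3831 = 1.448 mV.

V_out ≈ 1.45 mV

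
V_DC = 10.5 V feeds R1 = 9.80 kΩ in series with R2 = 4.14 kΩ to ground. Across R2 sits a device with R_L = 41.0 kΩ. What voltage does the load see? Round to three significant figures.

V_out ≈ 2.91 V

The load sits in parallel with R2, giving an effective lower resistance R2' = R2·R_L/(R2+R_L) = 3.760 kΩ.
Now apply the divider: V_out = 10.5 × 0.2773 = 2.912 V.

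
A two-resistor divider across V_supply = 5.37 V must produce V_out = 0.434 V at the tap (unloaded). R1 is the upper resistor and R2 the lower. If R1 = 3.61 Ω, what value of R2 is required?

V_out/V_supply = R2/(R1+R2) = 0.08082.
R2 = R1 · 0.08082/(1 − 0.08082) = 0.3174 Ω.

R2 ≈ 0.317 Ω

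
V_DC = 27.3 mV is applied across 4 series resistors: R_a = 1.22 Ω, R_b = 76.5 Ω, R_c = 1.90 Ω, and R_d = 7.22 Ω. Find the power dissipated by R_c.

Series current I = V_DC/ΣR = 27.3/86.84 = 0.3144 mA.
V(R_c) = I·R = 0.5973 mV; P = V·I = 0.5973 × 0.3144 = 0.1878 µW.

P ≈ 0.188 µW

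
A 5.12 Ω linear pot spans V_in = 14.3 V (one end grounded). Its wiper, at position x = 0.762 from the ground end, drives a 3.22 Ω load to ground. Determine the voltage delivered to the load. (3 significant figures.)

V_out ≈ 8.46 V

The pot divides into 1.219 Ω above the wiper and 3.901 Ω below.
Lower segment in parallel with the load: 3.901 ‖ 3.22 = 1.764 Ω.
Then V_out = V_in · 1.764/(1.219 + 1.764) = 8.458 V.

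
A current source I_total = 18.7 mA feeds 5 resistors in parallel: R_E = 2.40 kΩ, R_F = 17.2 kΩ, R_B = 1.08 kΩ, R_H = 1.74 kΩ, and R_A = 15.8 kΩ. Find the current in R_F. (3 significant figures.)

ΣG = 1/2.40 + 1/17.2 + 1/1.08 + 1/1.74 + 1/15.8 = 2.039.
Current divider: I(R_F) = I_total · G_k/ΣG = 18.7 × (0.05814/2.039) = 18.7 × 0.02852 = 0.5333 mA.

I ≈ 0.533 mA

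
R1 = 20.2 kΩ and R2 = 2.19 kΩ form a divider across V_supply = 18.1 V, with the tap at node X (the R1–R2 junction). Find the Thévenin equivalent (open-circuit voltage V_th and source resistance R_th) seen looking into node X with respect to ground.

V_th ≈ 1.77 V, R_th ≈ 1.98 kΩ

V_th is the unloaded tap voltage: V_supply · R2/(R1+R2) = 18.1 × 0.09781 = 1.770 V.
Zeroing V_supply shorts the top of R1 to ground, so R_th = R1 ‖ R2 = 1.976 kΩ.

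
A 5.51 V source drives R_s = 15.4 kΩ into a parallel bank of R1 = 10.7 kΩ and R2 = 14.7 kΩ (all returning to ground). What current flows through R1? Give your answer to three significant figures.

Equivalent of the parallel group: R_p = 6.193 kΩ.
V_A by voltage divider: V_A = 5.51 × 6.193/(15.4 + 6.193) = 1.580 V.
Branch current I = V_A/R1 = 1.580/10.7 = 0.1477 mA.
(Equivalently: I_total = 0.2552 mA, then current-divider fraction G_k/ΣG = 0.5787.)

I ≈ 0.148 mA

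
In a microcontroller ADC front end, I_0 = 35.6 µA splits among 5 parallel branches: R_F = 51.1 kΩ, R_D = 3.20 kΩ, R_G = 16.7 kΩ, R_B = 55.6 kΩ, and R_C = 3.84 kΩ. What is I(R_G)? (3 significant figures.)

ΣG = 1/51.1 + 1/3.20 + 1/16.7 + 1/55.6 + 1/3.84 = 0.6704.
Current divider: I(R_G) = I_0 · G_k/ΣG = 35.6 × (0.05988/0.6704) = 35.6 × 0.08933 = 3.180 µA.

I ≈ 3.18 µA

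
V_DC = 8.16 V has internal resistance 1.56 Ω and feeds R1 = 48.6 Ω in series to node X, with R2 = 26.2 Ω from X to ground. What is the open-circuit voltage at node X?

V_th ≈ 2.80 V

R1' = 1.56 + 48.6 = 50.16 Ω (source resistance + R1).
V_th is the unloaded tap voltage: V_DC · R2/(R1'+R2) = 8.16 × 0.3431 = 2.800 V.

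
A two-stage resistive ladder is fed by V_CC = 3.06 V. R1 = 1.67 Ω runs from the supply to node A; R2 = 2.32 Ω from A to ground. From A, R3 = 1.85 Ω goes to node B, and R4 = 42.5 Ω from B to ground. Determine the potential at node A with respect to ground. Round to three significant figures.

Looking into the second stage from A: R3 + R4 = 44.35 Ω appears in parallel with R2.
Effective lower resistance at A: R2 ‖ 44.35 = 2.205 Ω.
V_A = 3.06 × 2.205/(1.67 + 2.205) = 1.741 V.

V_A ≈ 1.74 V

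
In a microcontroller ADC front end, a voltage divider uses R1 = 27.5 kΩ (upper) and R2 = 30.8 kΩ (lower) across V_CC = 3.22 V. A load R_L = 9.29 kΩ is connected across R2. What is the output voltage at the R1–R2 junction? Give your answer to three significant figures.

The load sits in parallel with R2, giving an effective lower resistance R2' = R2·R_L/(R2+R_L) = 7.137 kΩ.
Then V_out = V_CC · R2'/(R1 + R2') = 3.22 × 7.137/34.64 = 0.6635 V.

V_out ≈ 0.664 V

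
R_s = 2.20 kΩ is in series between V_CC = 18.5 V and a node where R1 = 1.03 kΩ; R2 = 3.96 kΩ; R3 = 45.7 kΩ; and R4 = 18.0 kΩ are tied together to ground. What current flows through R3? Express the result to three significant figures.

I ≈ 0.105 mA

Combine the parallel branches: R_p = (1/1.03 + 1/3.96 + 1/45.7 + 1/18.0)⁻¹ = 0.7687 kΩ.
Node voltage V_A = V_CC · R_p/(R_s + R_p) = 18.5 × 0.2589 = 4.790 V.
Branch current I = V_A/R3 = 4.790/45.7 = 0.1048 mA.
(Equivalently: I_total = 6.232 mA, then current-divider fraction G_k/ΣG = 0.01682.)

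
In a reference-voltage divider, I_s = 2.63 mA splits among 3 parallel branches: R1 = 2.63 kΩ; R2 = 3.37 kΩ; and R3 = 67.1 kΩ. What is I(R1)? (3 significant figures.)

I ≈ 1.45 mA

ΣG = 1/2.63 + 1/3.37 + 1/67.1 = 0.6919.
R1 takes the fraction G_k/ΣG = 0.3802/0.6919 = 0.5496, so I = 2.63 × 0.5496 = 1.445 mA.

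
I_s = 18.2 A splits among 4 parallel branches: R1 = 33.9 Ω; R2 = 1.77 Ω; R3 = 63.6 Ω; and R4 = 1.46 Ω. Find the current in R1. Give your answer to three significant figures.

Total conductance ΣG = 1/33.9 + 1/1.77 + 1/63.6 + 1/1.46 = 1.295 (units of 1/Ω).
R1 takes the fraction G_k/ΣG = 0.02950/1.295 = 0.02278, so I = 18.2 × 0.02278 = 0.4145 A.

I ≈ 0.415 A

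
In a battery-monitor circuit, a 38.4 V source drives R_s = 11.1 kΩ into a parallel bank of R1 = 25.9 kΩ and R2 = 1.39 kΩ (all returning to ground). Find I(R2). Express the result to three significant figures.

Combine the parallel branches: R_p = (1/25.9 + 1/1.39)⁻¹ = 1.319 kΩ.
V_A = 38.4 × 1.319/12.42 = 4.079 V.
Branch current I = V_A/R2 = 4.079/1.39 = 2.934 mA.

I ≈ 2.93 mA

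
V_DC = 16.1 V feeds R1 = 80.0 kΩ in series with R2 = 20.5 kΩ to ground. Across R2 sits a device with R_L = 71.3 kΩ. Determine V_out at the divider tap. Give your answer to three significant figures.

V_out ≈ 2.67 V

R2 ‖ R_L = (20.5 × 71.3)/(20.5 + 71.3) = 15.92 kΩ.
Voltage divider with the loaded lower leg: V_out = 16.1 × 15.92/(80.0 + 15.92) = 16.1 × 0.1660 = 2.672 V.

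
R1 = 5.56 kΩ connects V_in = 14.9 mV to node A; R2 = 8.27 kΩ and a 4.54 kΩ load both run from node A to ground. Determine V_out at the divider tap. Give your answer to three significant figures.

First combine the lower leg with the load: R2 ‖ R_L = 2.931 kΩ.
Voltage divider with the loaded lower leg: V_out = 14.9 × 2.931/(5.56 + 2.931) = 14.9 × 0.3452 = 5.143 mV.

V_out ≈ 5.14 mV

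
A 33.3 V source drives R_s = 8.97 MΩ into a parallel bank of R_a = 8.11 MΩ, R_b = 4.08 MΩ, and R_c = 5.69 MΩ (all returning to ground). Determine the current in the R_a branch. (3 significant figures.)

I ≈ 0.698 µA

Equivalent of the parallel group: R_p = 1.838 MΩ.
V_A = 33.3 × 1.838/10.81 = 5.662 V.
I(R_a) = V_A / R_a = 5.662/8.11 = 0.6982 µA.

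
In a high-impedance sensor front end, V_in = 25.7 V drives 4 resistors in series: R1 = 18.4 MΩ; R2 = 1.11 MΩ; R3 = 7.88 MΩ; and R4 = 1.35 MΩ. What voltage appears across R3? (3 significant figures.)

V ≈ 7.05 V

Series total: ΣR = 18.4 + 1.11 + 7.88 + 1.35 = 28.74 MΩ.
V = V_in · R/ΣR = 25.7 × 0.2742 = 7.046 V.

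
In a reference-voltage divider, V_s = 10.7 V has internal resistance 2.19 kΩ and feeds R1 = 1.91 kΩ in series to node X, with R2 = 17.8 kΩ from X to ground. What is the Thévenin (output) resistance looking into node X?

R1' = 2.19 + 1.91 = 4.100 kΩ (source resistance + R1).
Looking into X with the source shorted: R_th = R1'·R2/(R1'+R2) = 4.100 × 17.8/21.90 = 3.332 kΩ.

R_th ≈ 3.33 kΩ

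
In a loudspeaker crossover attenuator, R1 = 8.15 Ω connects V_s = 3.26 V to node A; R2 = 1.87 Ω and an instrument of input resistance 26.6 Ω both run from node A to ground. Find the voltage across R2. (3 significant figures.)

V_out ≈ 0.575 V

First combine the lower leg with the load: R2 ‖ R_L = 1.747 Ω.
Voltage divider with the loaded lower leg: V_out = 3.26 × 1.747/(8.15 + 1.747) = 3.26 × 0.1765 = 0.5755 V.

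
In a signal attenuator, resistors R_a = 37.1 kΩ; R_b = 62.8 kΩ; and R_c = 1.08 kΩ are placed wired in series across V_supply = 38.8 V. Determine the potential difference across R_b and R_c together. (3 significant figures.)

V ≈ 24.5 V

Total series resistance ΣR = 37.1 + 62.8 + 1.08 = 101.0 kΩ.
R_{R_b..R_c} = 62.8 + 1.08 = 63.88 kΩ.
V = V_supply · R/ΣR = 38.8 × 0.6326 = 24.54 V.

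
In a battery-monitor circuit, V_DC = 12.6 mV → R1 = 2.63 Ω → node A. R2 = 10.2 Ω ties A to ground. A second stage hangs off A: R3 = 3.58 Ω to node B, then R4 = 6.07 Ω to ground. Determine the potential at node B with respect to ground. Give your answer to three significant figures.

V_B ≈ 5.18 mV

Looking into the second stage from A: R3 + R4 = 9.650 Ω appears in parallel with R2.
R2 ‖ (R3+R4) = 4.959 Ω.
First divider: V_A = V_DC · 4.959/(2.63 + 4.959) = 8.233 mV.
Then the unloaded second divider: V_B = V_A × R4/(R3+R4) = 8.233 × 0.6290 = 5.179 mV.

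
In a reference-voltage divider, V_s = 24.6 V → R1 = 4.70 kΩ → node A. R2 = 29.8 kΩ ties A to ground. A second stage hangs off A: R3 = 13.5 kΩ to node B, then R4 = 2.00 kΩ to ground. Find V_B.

V_B ≈ 2.17 V

Looking into the second stage from A: R3 + R4 = 15.50 kΩ appears in parallel with R2.
R2 ‖ (R3+R4) = 10.20 kΩ.
V_A = 24.6 × 10.20/(4.70 + 10.20) = 16.84 V.
Then the unloaded second divider: V_B = V_A × R4/(R3+R4) = 16.84 × 0.1290 = 2.173 V.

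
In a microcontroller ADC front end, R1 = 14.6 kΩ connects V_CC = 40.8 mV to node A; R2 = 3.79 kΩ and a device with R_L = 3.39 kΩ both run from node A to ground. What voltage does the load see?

V_out ≈ 4.45 mV

R2 ‖ R_L = (3.79 × 3.39)/(3.79 + 3.39) = 1.789 kΩ.
Now apply the divider: V_out = 40.8 × 0.1092 = 4.455 mV.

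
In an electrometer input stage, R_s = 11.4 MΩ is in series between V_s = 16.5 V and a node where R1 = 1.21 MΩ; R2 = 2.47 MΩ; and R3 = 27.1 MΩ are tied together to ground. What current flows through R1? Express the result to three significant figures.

I ≈ 0.882 µA

Equivalent of the parallel group: R_p = 0.7885 MΩ.
V_A by voltage divider: V_A = 16.5 × 0.7885/(11.4 + 0.7885) = 1.067 V.
I(R1) = V_A / R1 = 1.067/1.21 = 0.8822 µA.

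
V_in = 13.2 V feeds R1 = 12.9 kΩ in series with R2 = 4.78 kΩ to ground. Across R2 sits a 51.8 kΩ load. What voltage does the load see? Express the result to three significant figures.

The load sits in parallel with R2, giving an effective lower resistance R2' = R2·R_L/(R2+R_L) = 4.376 kΩ.
Then V_out = V_in · R2'/(R1 + R2') = 13.2 × 4.376/17.28 = 3.344 V.

V_out ≈ 3.34 V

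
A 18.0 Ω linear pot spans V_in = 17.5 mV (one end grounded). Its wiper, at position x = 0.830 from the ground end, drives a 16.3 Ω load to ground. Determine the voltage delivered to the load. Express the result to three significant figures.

Split the track: R_lower = x·R_p = 14.94 Ω, R_upper = (1−x)·R_p = 3.060 Ω.
Lower segment in parallel with the load: 14.94 ‖ 16.3 = 7.795 Ω.
Then V_out = V_in · 7.795/(3.060 + 7.795) = 12.57 mV.

V_out ≈ 12.6 mV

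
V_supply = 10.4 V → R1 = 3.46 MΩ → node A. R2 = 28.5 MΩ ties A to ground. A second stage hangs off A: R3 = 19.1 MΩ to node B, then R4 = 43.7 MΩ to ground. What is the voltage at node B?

V_B ≈ 6.15 V

Looking into the second stage from A: R3 + R4 = 62.80 MΩ appears in parallel with R2.
R2 ‖ (R3+R4) = 19.60 MΩ.
V_A = 10.4 × 19.60/(3.46 + 19.60) = 8.840 V.
Stage 2 is unloaded, so V_B = V_A · R4/(R3+R4) = 8.840 × 43.7/62.80 = 6.151 V.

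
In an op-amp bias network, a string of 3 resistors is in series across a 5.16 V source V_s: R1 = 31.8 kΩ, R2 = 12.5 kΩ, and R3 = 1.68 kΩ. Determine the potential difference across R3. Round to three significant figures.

Series total: ΣR = 31.8 + 12.5 + 1.68 = 45.98 kΩ.
By the voltage-divider rule, V = 5.16 × 1.680/45.98 = 0.1885 V.

V ≈ 0.189 V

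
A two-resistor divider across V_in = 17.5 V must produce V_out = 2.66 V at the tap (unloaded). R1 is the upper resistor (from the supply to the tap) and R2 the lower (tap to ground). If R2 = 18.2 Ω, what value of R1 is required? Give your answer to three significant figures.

R1 ≈ 102 Ω

V_out/V_in = R2/(R1+R2) = 0.1520.
R1 = R2·(1/k − 1) = 18.2 × 5.579 = 101.5 Ω.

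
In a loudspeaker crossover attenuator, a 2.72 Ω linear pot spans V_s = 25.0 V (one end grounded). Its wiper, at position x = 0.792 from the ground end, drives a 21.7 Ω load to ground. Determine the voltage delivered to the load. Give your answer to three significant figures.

V_out ≈ 19.4 V

The pot divides into 0.5658 Ω above the wiper and 2.154 Ω below.
Lower segment in parallel with the load: 2.154 ‖ 21.7 = 1.960 Ω.
V_out = 25.0 × 1.960/(0.5658 + 1.960) = 19.40 V.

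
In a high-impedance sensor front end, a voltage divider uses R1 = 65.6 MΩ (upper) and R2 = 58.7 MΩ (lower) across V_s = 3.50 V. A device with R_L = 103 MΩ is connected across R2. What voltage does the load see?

V_out ≈ 1.27 V

First combine the lower leg with the load: R2 ‖ R_L = 37.39 MΩ.
Then V_out = V_s · R2'/(R1 + R2') = 3.50 × 37.39/103.0 = 1.271 V.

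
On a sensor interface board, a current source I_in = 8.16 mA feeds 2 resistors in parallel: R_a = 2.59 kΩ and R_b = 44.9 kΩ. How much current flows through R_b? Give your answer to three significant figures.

I ≈ 0.445 mA

Two-branch current divider: I_k = I_in · R_other/(R_1 + R_2).
So I = 8.16 × 2.59/47.49 = 0.4450 mA.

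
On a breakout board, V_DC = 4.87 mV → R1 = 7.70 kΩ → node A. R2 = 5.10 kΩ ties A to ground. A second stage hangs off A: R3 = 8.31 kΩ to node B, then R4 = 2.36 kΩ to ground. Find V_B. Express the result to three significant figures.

The second stage (R3 + R4 = 10.67 kΩ) loads node A in parallel with R2.
R2 ‖ (R3+R4) = 3.451 kΩ.
First divider: V_A = V_DC · 3.451/(7.70 + 3.451) = 1.507 mV.
V_B = V_A × 0.2212 = 0.3333 mV.

V_B ≈ 0.333 mV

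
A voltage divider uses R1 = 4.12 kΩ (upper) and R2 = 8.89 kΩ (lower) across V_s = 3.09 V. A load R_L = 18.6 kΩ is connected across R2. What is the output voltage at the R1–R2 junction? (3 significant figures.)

V_out ≈ 1.83 V

R2 ‖ R_L = (8.89 × 18.6)/(8.89 + 18.6) = 6.015 kΩ.
Now apply the divider: V_out = 3.09 × 0.5935 = 1.834 V.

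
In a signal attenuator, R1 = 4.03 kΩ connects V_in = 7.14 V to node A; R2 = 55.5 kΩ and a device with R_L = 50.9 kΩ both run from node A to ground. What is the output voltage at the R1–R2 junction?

R2 ‖ R_L = (55.5 × 50.9)/(55.5 + 50.9) = 26.55 kΩ.
Then V_out = V_in · R2'/(R1 + R2') = 7.14 × 26.55/30.58 = 6.199 V.
(Unloaded it would be 6.66 V; the load pulls it down.)

V_out ≈ 6.20 V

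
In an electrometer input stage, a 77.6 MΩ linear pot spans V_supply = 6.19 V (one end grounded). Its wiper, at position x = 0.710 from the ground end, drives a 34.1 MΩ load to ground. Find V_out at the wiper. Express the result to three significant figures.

V_out ≈ 2.99 V

Split the track: R_lower = x·R_p = 55.10 MΩ, R_upper = (1−x)·R_p = 22.50 MΩ.
(x·R_p) ‖ R_L = 21.06 MΩ.
Then V_out = V_supply · 21.06/(22.50 + 21.06) = 2.993 V.
(Unloaded: V_out = x·V_supply = 4.39 V.)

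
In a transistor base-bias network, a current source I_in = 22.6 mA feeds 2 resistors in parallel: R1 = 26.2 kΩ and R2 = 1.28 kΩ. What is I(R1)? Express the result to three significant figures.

With just two branches, the current splits inversely with resistance.
I(R1) = 22.6 × 1.28/(26.2 + 1.28) = 22.6 × 0.04658 = 1.053 mA.

I ≈ 1.05 mA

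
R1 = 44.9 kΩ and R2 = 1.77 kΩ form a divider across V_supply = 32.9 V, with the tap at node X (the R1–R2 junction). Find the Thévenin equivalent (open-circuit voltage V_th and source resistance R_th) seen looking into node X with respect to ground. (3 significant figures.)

V_th ≈ 1.25 V, R_th ≈ 1.70 kΩ

V_th is the unloaded tap voltage: V_supply · R2/(R1+R2) = 32.9 × 0.03793 = 1.248 V.
With V_supply suppressed (replaced by a short), R_th = R1 ‖ R2 = (44.90 × 1.77)/(44.90 + 1.77) = 1.703 kΩ.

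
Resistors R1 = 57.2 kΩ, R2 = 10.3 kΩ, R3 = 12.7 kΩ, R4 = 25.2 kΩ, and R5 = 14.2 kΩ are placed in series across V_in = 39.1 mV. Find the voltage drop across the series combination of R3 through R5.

V ≈ 17.0 mV

Total series resistance ΣR = 57.2 + 10.3 + 12.7 + 25.2 + 14.2 = 119.6 kΩ.
R_{R3..R5} = 12.7 + 25.2 + 14.2 = 52.10 kΩ.
V = V_in · R/ΣR = 39.1 × 0.4356 = 17.03 mV.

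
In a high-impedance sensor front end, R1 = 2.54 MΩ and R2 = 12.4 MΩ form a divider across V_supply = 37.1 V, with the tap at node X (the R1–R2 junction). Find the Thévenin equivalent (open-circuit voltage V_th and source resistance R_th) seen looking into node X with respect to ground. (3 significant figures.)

V_th ≈ 30.8 V, R_th ≈ 2.11 MΩ

V_th is the unloaded tap voltage: V_supply · R2/(R1+R2) = 37.1 × 0.8300 = 30.79 V.
With V_supply suppressed (replaced by a short), R_th = R1 ‖ R2 = (2.540 × 12.4)/(2.540 + 12.4) = 2.108 MΩ.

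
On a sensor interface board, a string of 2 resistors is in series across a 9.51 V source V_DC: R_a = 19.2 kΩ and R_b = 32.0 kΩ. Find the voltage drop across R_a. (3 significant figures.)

Series total: ΣR = 19.2 + 32.0 = 51.20 kΩ.
Voltage divider: V = V_DC · (19.20 / 51.20) = 9.51 × 0.3750 = 3.566 V.

V ≈ 3.57 V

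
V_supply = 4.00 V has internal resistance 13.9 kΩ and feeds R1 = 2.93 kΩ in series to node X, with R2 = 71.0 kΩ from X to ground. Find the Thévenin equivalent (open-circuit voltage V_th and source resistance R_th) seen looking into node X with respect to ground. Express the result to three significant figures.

V_th ≈ 3.23 V, R_th ≈ 13.6 kΩ

R1' = 13.9 + 2.93 = 16.83 kΩ (source resistance + R1).
With X open, the divider is unloaded: V_th = 4.00 × 71.0/87.83 = 3.234 V.
With V_supply suppressed (replaced by a short), R_th = R1' ‖ R2 = (16.83 × 71.0)/(16.83 + 71.0) = 13.61 kΩ.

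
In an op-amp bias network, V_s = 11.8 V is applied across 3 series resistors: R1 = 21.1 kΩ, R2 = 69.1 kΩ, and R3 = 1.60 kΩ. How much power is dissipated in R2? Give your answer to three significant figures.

P ≈ 1.14 mW

ΣR = 91.80 kΩ → I = 11.8/91.80 = 0.1285 mA.
V(R2) = I·R = 8.882 V; P = V·I = 8.882 × 0.1285 = 1.142 mW.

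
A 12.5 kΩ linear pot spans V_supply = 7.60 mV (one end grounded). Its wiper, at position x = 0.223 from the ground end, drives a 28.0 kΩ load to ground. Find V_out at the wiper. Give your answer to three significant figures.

V_out ≈ 1.57 mV

Split the track: R_lower = x·R_p = 2.788 kΩ, R_upper = (1−x)·R_p = 9.713 kΩ.
Lower segment in parallel with the load: 2.788 ‖ 28.0 = 2.535 kΩ.
Loaded-divider output: V_out = 7.60 × 0.2070 = 1.573 mV.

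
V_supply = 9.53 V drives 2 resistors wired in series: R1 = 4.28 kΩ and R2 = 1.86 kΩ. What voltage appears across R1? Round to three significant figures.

Series total: ΣR = 4.28 + 1.86 = 6.140 kΩ.
V = V_supply · R/ΣR = 9.53 × 0.6971 = 6.643 V.

V ≈ 6.64 V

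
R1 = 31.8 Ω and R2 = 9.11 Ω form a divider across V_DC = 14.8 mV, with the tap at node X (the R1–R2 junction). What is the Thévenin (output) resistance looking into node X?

Looking into X with the source shorted: R_th = R1·R2/(R1+R2) = 31.80 × 9.11/40.91 = 7.081 Ω.

R_th ≈ 7.08 Ω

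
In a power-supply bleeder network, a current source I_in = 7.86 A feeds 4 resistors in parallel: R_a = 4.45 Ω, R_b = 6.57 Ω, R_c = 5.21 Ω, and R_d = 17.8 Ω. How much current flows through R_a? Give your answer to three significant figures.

I ≈ 2.83 A

ΣG = 1/4.45 + 1/6.57 + 1/5.21 + 1/17.8 = 0.6250.
R_a takes the fraction G_k/ΣG = 0.2247/0.6250 = 0.3595, so I = 7.86 × 0.3595 = 2.826 A.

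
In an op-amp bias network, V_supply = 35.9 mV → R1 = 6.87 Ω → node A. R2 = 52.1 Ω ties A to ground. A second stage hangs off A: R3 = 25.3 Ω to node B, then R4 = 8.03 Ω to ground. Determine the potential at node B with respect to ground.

Node A sees R2 in parallel with the series input of stage 2, R3 + R4 = 33.33 Ω.
R2 ‖ (R3+R4) = 20.33 Ω.
V_A = 35.9 × 20.33/(6.87 + 20.33) = 26.83 mV.
Then the unloaded second divider: V_B = V_A × R4/(R3+R4) = 26.83 × 0.2409 = 6.464 mV.

V_B ≈ 6.46 mV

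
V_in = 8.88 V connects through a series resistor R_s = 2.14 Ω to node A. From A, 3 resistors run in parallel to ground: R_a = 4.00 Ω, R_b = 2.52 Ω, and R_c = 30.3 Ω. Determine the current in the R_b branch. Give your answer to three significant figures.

Parallel bank: R_p = 1/(1/4.00 + 1/2.52 + 1/30.3) = 1.471 Ω.
Node voltage V_A = V_in · R_p/(R_s + R_p) = 8.88 × 0.4074 = 3.617 V.
Branch current I = V_A/R_b = 3.617/2.52 = 1.435 A.

I ≈ 1.44 A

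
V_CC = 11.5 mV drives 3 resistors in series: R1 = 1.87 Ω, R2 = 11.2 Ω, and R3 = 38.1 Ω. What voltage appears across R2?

V ≈ 2.52 mV

Total series resistance ΣR = 1.87 + 11.2 + 38.1 = 51.17 Ω.
V = V_CC · R/ΣR = 11.5 × 0.2189 = 2.517 mV.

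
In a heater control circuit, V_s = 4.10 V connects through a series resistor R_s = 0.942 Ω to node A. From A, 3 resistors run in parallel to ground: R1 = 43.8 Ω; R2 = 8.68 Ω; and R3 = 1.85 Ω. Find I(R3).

I ≈ 1.35 A

Combine the parallel branches: R_p = (1/43.8 + 1/8.68 + 1/1.85)⁻¹ = 1.474 Ω.
V_A by voltage divider: V_A = 4.10 × 1.474/(0.942 + 1.474) = 2.501 V.
Branch current I = V_A/R3 = 2.501/1.85 = 1.352 A.
(Equivalently: I_total = 1.697 A, then current-divider fraction G_k/ΣG = 0.7966.)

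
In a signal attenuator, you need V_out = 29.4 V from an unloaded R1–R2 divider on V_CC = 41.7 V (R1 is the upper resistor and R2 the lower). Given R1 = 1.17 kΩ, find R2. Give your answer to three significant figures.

V_out/V_CC = R2/(R1+R2) = 0.7050.
So R2 = R1 · V_out/(V_CC − V_out) = 1.17 × 29.4/(41.7 − 29.4) = 1.17 × 2.390 = 2.797 kΩ.

R2 ≈ 2.80 kΩ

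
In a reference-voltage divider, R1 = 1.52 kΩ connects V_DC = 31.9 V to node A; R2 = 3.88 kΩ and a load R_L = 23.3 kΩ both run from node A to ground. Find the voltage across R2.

R2 ‖ R_L = (3.88 × 23.3)/(3.88 + 23.3) = 3.326 kΩ.
Now apply the divider: V_out = 31.9 × 0.6863 = 21.89 V.
(Unloaded it would be 22.9 V; the load pulls it down.)

V_out ≈ 21.9 V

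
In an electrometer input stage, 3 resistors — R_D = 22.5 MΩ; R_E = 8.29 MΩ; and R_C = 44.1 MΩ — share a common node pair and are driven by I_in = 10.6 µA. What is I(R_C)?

Total conductance ΣG = 1/22.5 + 1/8.29 + 1/44.1 = 0.1877 (units of 1/MΩ).
R_C takes the fraction G_k/ΣG = 0.02268/0.1877 = 0.1208, so I = 10.6 × 0.1208 = 1.280 µA.

I ≈ 1.28 µA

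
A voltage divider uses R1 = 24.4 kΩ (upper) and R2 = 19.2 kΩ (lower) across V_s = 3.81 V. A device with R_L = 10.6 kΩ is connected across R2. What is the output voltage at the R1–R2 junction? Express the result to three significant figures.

V_out ≈ 0.833 V

First combine the lower leg with the load: R2 ‖ R_L = 6.830 kΩ.
Now apply the divider: V_out = 3.81 × 0.2187 = 0.8332 V.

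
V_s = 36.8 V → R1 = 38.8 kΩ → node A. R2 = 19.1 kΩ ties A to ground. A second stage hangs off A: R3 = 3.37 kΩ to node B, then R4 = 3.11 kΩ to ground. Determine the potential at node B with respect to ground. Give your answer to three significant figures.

V_B ≈ 1.96 V

Node A sees R2 in parallel with the series input of stage 2, R3 + R4 = 6.480 kΩ.
Effective lower resistance at A: R2 ‖ 6.480 = 4.838 kΩ.
So V_A = 36.8 × 0.1109 = 4.080 V.
V_B = V_A × 0.4799 = 1.958 V.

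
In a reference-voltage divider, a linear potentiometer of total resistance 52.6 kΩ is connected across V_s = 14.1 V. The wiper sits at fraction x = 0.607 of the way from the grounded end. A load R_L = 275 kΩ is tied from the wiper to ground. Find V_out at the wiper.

V_out ≈ 8.19 V

Lower segment x·R_p = 31.93 kΩ; upper segment (1−x)·R_p = 20.67 kΩ.
R_L loads the lower segment: effective lower R = 28.61 kΩ.
Loaded-divider output: V_out = 14.1 × 0.5805 = 8.185 V.
(Unloaded: V_out = x·V_s = 8.56 V.)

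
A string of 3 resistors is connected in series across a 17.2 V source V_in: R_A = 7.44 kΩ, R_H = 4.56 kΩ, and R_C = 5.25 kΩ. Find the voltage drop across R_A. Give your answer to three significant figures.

Series total: ΣR = 7.44 + 4.56 + 5.25 = 17.25 kΩ.
V = V_in · R/ΣR = 17.2 × 0.4313 = 7.418 V.

V ≈ 7.42 V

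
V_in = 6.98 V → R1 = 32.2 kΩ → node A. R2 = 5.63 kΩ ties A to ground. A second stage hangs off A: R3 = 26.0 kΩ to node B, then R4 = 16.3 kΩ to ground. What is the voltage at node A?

The second stage (R3 + R4 = 42.30 kΩ) loads node A in parallel with R2.
Effective lower resistance at A: R2 ‖ 42.30 = 4.969 kΩ.
First divider: V_A = V_in · 4.969/(32.2 + 4.969) = 0.9331 V.

V_A ≈ 0.933 V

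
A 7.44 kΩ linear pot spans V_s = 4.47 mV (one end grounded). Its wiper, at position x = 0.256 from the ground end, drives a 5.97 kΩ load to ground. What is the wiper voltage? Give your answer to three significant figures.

V_out ≈ 0.925 mV

The pot divides into 5.535 kΩ above the wiper and 1.905 kΩ below.
(x·R_p) ‖ R_L = 1.444 kΩ.
Loaded-divider output: V_out = 4.47 × 0.2069 = 0.9248 mV.
(Unloaded: V_out = x·V_s = 1.14 mV.)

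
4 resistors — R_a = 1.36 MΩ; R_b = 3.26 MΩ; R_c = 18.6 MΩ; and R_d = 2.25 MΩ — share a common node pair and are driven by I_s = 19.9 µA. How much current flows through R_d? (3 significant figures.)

I ≈ 5.74 µA

Total conductance ΣG = 1/1.36 + 1/3.26 + 1/18.6 + 1/2.25 = 1.540 (units of 1/MΩ).
R_d takes the fraction G_k/ΣG = 0.4444/1.540 = 0.2886, so I = 19.9 × 0.2886 = 5.742 µA.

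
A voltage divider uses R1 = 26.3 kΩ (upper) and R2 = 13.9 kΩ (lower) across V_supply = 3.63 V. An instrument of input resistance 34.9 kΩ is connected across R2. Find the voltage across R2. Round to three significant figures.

First combine the lower leg with the load: R2 ‖ R_L = 9.941 kΩ.
Now apply the divider: V_out = 3.63 × 0.2743 = 0.9957 V.

V_out ≈ 0.996 V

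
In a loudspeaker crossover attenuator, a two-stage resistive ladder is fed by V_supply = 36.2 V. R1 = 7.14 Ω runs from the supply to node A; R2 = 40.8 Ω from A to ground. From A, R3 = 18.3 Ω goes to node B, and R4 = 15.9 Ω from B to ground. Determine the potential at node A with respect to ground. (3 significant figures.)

Node A sees R2 in parallel with the series input of stage 2, R3 + R4 = 34.20 Ω.
Effective lower resistance at A: R2 ‖ 34.20 = 18.60 Ω.
First divider: V_A = V_supply · 18.60/(7.14 + 18.60) = 26.16 V.

V_A ≈ 26.2 V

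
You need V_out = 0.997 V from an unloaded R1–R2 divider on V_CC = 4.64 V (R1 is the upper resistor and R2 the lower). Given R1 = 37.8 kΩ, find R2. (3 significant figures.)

R2 ≈ 10.3 kΩ

The divider ratio is R2/(R1+R2) = 0.997/4.64 = 0.2149.
R2 = R1 · 0.2149/(1 − 0.2149) = 10.34 kΩ.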